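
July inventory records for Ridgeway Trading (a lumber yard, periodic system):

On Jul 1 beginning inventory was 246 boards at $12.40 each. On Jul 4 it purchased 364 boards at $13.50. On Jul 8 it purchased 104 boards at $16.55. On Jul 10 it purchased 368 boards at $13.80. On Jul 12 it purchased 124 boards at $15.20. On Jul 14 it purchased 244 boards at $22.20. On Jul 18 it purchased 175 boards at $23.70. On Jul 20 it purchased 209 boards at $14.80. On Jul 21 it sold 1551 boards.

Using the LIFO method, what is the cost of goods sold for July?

Jul 21, 1551 sold [LIFO — newest first]: 209 @ $14.80 + 175 @ $23.70 + 244 @ $22.20 + 124 @ $15.20 + 368 @ $13.80 + 104 @ $16.55 + 327 @ $13.50 = $25,756.40
Ending inventory: 246 @ $12.40 + 37 @ $13.50 = $3,549.90

COGS = $25,756.40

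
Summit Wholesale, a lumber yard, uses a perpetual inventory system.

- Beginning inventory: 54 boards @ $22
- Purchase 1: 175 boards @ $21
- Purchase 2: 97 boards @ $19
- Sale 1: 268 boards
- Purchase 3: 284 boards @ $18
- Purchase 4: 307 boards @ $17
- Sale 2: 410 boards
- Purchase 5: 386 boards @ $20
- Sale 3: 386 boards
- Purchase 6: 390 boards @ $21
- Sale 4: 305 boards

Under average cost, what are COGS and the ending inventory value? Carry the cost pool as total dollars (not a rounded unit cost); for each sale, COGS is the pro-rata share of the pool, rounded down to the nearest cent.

COGS = $26,371.71; ending inventory = $6,575.29

After Beginning: 54 on hand, pool $1,188.00 (≈ $22.0000 each)
After Purchase 1: 229 on hand, pool $4,863.00 (≈ $21.2358 each)
After Purchase 2: 326 on hand, pool $6,706.00 (≈ $20.5706 each)
Sale 1, sell 268: 268/326 × $6,706.00 → $5,512.90
After Purchase 3: 342 on hand, pool $6,305.10 (≈ $18.4360 each)
After Purchase 4: 649 on hand, pool $11,524.10 (≈ $17.7567 each)
Sale 2, sell 410: 410/649 × $11,524.10 → $7,280.24
After Purchase 5: 625 on hand, pool $11,963.86 (≈ $19.1422 each)
Sale 3, sell 386: 386/625 × $11,963.86 → $7,388.87
After Purchase 6: 629 on hand, pool $12,764.99 (≈ $20.2941 each)
Sale 4, sell 305: 305/629 × $12,764.99 → $6,189.70
Total COGS = $5,512.90 + $7,280.24 + $7,388.87 + $6,189.70 = $26,371.71
Ending inventory (cost pool remaining) = $6,575.29
Check: goods available $32,947.00 = COGS $26,371.71 + ending $6,575.29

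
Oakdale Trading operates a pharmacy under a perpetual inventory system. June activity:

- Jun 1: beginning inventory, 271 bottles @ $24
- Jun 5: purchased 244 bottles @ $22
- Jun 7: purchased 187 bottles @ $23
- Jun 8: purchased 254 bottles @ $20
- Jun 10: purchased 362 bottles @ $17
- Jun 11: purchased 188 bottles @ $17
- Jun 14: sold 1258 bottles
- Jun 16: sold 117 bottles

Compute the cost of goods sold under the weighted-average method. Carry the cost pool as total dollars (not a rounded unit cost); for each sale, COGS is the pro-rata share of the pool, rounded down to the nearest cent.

COGS = $27,940.98

After Jun 1: 271 on hand, pool $6,504.00 (≈ $24.0000 each)
After Jun 5: 515 on hand, pool $11,872.00 (≈ $23.0524 each)
After Jun 7: 702 on hand, pool $16,173.00 (≈ $23.0385 each)
After Jun 8: 956 on hand, pool $21,253.00 (≈ $22.2312 each)
After Jun 10: 1318 on hand, pool $27,407.00 (≈ $20.7944 each)
After Jun 11: 1506 on hand, pool $30,603.00 (≈ $20.3207 each)
Jun 14, sell 1258: 1258/1506 × $30,603.00 → $25,563.46
Jun 16, sell 117: 117/248 × $5,039.54 → $2,377.52
Total COGS = $25,563.46 + $2,377.52 = $27,940.98
Ending inventory (cost pool remaining) = $2,662.02
Check: goods available $30,603.00 = COGS $27,940.98 + ending $2,662.02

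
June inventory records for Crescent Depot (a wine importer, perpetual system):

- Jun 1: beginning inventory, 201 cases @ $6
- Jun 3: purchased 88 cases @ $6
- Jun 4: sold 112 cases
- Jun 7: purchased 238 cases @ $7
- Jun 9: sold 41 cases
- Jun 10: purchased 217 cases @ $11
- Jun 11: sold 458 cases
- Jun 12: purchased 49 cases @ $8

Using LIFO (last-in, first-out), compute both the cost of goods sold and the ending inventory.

Jun 4, 112 sold [LIFO — newest first]: 88 @ $6 + 24 @ $6 = $672
Jun 9, 41 sold [LIFO — newest first]: 41 @ $7 = $287
Jun 11, 458 sold [LIFO — newest first]: 217 @ $11 + 197 @ $7 + 44 @ $6 = $4,030
Total COGS = $672 + $287 + $4,030 = $4,989
Ending inventory: 133 @ $6 + 49 @ $8 = $1,190

COGS = $4,989; ending inventory = $1,190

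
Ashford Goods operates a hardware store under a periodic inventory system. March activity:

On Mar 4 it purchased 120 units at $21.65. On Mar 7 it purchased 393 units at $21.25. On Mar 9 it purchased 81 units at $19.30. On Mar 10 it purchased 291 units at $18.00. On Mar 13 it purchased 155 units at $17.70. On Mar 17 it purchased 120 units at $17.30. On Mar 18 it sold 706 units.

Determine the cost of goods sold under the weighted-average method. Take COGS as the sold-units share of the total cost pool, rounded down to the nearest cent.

Mar 18, sell 706: 706/1160 × $22,570.05 → $13,736.59
Ending inventory (cost pool remaining) = $8,833.46

COGS = $13,736.59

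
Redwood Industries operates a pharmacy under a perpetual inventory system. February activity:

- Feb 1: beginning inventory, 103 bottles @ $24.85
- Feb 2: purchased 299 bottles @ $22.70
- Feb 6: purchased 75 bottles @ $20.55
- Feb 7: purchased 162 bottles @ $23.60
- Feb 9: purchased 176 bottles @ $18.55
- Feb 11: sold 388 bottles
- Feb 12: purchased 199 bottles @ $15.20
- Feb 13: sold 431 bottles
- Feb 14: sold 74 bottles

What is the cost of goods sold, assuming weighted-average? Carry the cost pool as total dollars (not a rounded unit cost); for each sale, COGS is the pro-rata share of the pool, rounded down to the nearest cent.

After Feb 1: 103 on hand, pool $2,559.55 (≈ $24.8500 each)
After Feb 2: 402 on hand, pool $9,346.85 (≈ $23.2509 each)
After Feb 6: 477 on hand, pool $10,888.10 (≈ $22.8262 each)
After Feb 7: 639 on hand, pool $14,711.30 (≈ $23.0224 each)
After Feb 9: 815 on hand, pool $17,976.10 (≈ $22.0566 each)
Feb 11, sell 388: 388/815 × $17,976.10 → $8,557.94
After Feb 12: 626 on hand, pool $12,442.96 (≈ $19.8769 each)
Feb 13, sell 431: 431/626 × $12,442.96 → $8,566.95
Feb 14, sell 74: 74/195 × $3,876.01 → $1,470.89
Total COGS = $8,557.94 + $8,566.95 + $1,470.89 = $18,595.78
Ending inventory (cost pool remaining) = $2,405.12

COGS = $18,595.78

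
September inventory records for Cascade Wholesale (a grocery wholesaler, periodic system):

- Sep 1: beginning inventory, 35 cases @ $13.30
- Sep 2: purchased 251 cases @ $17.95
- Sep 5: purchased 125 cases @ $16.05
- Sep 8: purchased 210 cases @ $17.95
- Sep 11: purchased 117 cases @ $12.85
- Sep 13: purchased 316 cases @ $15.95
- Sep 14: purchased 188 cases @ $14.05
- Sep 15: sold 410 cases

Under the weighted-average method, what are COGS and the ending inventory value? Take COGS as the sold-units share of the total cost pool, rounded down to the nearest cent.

COGS = $6,579.72; ending inventory = $13,352.03

Sep 15, sell 410: 410/1242 × $19,931.75 → $6,579.72
Ending inventory (cost pool remaining) = $13,352.03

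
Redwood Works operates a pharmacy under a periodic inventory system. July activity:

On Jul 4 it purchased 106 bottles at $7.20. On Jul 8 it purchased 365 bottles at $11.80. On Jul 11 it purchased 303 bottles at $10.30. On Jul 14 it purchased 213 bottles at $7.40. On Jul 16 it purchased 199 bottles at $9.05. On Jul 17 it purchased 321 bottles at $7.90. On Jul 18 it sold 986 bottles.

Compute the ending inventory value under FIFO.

Ending inventory = $4,344.25

Jul 18, 986 sold [FIFO — oldest first]: 106 @ $7.20 + 365 @ $11.80 + 303 @ $10.30 + 212 @ $7.40 = $9,759.90
Ending inventory: 1 @ $7.40 + 199 @ $9.05 + 321 @ $7.90 = $4,344.25
Check: goods available $14,104.15 = COGS $9,759.90 + ending $4,344.25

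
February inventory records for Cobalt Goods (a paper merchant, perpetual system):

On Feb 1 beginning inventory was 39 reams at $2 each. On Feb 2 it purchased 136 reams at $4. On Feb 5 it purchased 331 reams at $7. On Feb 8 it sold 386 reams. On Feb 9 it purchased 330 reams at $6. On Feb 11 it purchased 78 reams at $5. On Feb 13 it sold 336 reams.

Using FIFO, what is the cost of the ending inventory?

Ending inventory = $1,074

Feb 8, 386 sold [FIFO — oldest first]: 39 @ $2 + 136 @ $4 + 211 @ $7 = $2,099
Feb 13, 336 sold [FIFO — oldest first]: 120 @ $7 + 216 @ $6 = $2,136
Total COGS = $2,099 + $2,136 = $4,235
Ending inventory: 114 @ $6 + 78 @ $5 = $1,074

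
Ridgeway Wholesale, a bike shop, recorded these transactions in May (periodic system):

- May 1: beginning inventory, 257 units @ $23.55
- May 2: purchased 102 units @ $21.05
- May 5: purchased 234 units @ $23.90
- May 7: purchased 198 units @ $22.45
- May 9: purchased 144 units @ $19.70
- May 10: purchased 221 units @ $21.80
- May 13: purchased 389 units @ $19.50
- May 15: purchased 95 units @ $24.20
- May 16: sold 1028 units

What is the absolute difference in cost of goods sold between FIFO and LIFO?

FIFO COGS: 257 @ $23.55 + 102 @ $21.05 + 234 @ $23.90 + 198 @ $22.45 + 144 @ $19.70 + 93 @ $21.80 = $23,101.35
LIFO COGS: 95 @ $24.20 + 389 @ $19.50 + 221 @ $21.80 + 144 @ $19.70 + 179 @ $22.45 = $21,557.65
Difference = |$23,101.35 − $21,557.65| = $1,543.70

$1,543.70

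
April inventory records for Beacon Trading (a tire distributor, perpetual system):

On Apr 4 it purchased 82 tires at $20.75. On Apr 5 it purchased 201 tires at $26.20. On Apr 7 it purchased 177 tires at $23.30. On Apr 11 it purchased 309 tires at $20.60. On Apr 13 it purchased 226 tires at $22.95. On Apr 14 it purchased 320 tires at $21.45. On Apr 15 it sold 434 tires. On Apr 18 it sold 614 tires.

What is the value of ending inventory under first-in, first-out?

Apr 15, 434 sold [FIFO — oldest first]: 82 @ $20.75 + 201 @ $26.20 + 151 @ $23.30 = $10,486.00
Apr 18, 614 sold [FIFO — oldest first]: 26 @ $23.30 + 309 @ $20.60 + 226 @ $22.95 + 53 @ $21.45 = $13,294.75
Total COGS = $10,486.00 + $13,294.75 = $23,780.75
Ending inventory: 267 @ $21.45 = $5,727.15

Ending inventory = $5,727.15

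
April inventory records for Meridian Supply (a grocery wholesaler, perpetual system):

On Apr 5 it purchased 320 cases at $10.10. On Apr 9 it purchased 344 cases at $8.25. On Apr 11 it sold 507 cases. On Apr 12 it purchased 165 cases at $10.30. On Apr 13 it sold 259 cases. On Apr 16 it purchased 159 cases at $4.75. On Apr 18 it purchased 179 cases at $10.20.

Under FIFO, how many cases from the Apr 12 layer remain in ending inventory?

Apr 11, 507 sold [FIFO — oldest first]: 320 @ $10.10 + 187 @ $8.25 = $4,774.75
Apr 13, 259 sold [FIFO — oldest first]: 157 @ $8.25 + 102 @ $10.30 = $2,345.85
Total COGS = $4,774.75 + $2,345.85 = $7,120.60
Ending inventory: 63 @ $10.30 + 159 @ $4.75 + 179 @ $10.20 = $3,229.95

63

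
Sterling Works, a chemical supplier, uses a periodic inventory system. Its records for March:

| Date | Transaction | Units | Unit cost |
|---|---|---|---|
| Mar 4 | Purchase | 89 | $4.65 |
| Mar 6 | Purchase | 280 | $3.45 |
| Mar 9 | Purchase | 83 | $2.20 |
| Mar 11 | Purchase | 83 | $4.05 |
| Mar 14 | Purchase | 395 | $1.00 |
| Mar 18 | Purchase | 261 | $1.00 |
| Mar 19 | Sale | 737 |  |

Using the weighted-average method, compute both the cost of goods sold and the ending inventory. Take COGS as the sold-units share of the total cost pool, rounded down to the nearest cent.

Mar 19, sell 737: 737/1191 × $2,554.60 → $1,580.80
Ending inventory (cost pool remaining) = $973.80
Check: goods available $2,554.60 = COGS $1,580.80 + ending $973.80

COGS = $1,580.80; ending inventory = $973.80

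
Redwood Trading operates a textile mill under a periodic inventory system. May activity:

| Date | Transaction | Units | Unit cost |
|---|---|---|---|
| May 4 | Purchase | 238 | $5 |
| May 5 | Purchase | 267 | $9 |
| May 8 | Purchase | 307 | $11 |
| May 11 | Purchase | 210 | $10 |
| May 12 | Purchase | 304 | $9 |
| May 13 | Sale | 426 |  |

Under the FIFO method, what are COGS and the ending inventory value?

May 13, 426 sold [FIFO — oldest first]: 238 @ $5 + 188 @ $9 = $2,882
Ending inventory: 79 @ $9 + 307 @ $11 + 210 @ $10 + 304 @ $9 = $8,924

COGS = $2,882; ending inventory = $8,924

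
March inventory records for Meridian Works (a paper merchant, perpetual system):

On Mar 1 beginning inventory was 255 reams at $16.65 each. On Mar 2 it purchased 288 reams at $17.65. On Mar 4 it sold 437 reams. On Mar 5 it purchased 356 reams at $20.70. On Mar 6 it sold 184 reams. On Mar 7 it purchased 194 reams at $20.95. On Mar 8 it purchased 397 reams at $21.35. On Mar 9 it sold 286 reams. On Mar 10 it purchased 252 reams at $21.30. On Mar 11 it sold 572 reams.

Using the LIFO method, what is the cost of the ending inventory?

Ending inventory = $5,014.80

Mar 4, 437 sold [LIFO — newest first]: 288 @ $17.65 + 149 @ $16.65 = $7,564.05
Mar 6, 184 sold [LIFO — newest first]: 184 @ $20.70 = $3,808.80
Mar 9, 286 sold [LIFO — newest first]: 286 @ $21.35 = $6,106.10
Mar 11, 572 sold [LIFO — newest first]: 252 @ $21.30 + 111 @ $21.35 + 194 @ $20.95 + 15 @ $20.70 = $12,112.25
Total COGS = $7,564.05 + $3,808.80 + $6,106.10 + $12,112.25 = $29,591.20
Ending inventory: 106 @ $16.65 + 157 @ $20.70 = $5,014.80
Check: goods available $34,606.00 = COGS $29,591.20 + ending $5,014.80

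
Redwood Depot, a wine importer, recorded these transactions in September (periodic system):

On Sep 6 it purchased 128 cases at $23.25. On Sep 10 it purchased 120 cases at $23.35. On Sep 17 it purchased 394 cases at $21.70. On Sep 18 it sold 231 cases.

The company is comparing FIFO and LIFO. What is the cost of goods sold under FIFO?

COGS = $5,381.05

FIFO COGS: 128 @ $23.25 + 103 @ $23.35 = $5,381.05
LIFO COGS: 231 @ $21.70 = $5,012.70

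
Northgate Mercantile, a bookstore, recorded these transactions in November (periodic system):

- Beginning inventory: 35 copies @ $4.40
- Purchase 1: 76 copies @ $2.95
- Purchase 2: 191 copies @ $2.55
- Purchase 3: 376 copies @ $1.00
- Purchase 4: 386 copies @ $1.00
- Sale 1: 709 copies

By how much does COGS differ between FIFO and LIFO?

FIFO COGS: 35 @ $4.40 + 76 @ $2.95 + 191 @ $2.55 + 376 @ $1.00 + 31 @ $1.00 = $1,272.25
LIFO COGS: 386 @ $1.00 + 323 @ $1.00 = $709.00
Difference = |$1,272.25 − $709.00| = $563.25

$563.25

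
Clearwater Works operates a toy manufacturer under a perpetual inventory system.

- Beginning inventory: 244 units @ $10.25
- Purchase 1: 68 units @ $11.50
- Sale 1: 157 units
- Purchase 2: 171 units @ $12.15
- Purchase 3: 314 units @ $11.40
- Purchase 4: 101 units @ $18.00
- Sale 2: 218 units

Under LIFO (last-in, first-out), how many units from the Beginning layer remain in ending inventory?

155

Sale 1 (157) [LIFO — newest first]: 68 @ $11.50 + 89 @ $10.25 = $1,694.25
Sale 2 (218) [LIFO — newest first]: 101 @ $18.00 + 117 @ $11.40 = $3,151.80
Total COGS = $1,694.25 + $3,151.80 = $4,846.05
Ending inventory: 155 @ $10.25 + 171 @ $12.15 + 197 @ $11.40 = $5,912.20
Check: goods available $10,758.25 = COGS $4,846.05 + ending $5,912.20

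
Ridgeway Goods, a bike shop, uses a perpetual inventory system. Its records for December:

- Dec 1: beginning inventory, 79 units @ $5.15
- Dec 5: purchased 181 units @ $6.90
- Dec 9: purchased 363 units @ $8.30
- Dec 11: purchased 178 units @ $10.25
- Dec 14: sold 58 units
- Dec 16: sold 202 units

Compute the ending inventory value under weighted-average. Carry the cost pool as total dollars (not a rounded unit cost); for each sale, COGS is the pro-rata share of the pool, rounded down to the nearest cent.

Ending inventory = $4,385.52

After Dec 1: 79 on hand, pool $406.85 (≈ $5.1500 each)
After Dec 5: 260 on hand, pool $1,655.75 (≈ $6.3683 each)
After Dec 9: 623 on hand, pool $4,668.65 (≈ $7.4938 each)
After Dec 11: 801 on hand, pool $6,493.15 (≈ $8.1063 each)
Dec 14, sell 58: 58/801 × $6,493.15 → $470.16
Dec 16, sell 202: 202/743 × $6,022.99 → $1,637.47
Total COGS = $470.16 + $1,637.47 = $2,107.63
Ending inventory (cost pool remaining) = $4,385.52
Check: goods available $6,493.15 = COGS $2,107.63 + ending $4,385.52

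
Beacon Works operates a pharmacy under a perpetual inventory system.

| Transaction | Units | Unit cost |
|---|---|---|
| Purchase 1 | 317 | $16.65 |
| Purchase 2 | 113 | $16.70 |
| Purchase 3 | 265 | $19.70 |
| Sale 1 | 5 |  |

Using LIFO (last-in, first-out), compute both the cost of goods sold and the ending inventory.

Sale 1 (5) [LIFO — newest first]: 5 @ $19.70 = $98.50
Ending inventory: 317 @ $16.65 + 113 @ $16.70 + 260 @ $19.70 = $12,287.15

COGS = $98.50; ending inventory = $12,287.15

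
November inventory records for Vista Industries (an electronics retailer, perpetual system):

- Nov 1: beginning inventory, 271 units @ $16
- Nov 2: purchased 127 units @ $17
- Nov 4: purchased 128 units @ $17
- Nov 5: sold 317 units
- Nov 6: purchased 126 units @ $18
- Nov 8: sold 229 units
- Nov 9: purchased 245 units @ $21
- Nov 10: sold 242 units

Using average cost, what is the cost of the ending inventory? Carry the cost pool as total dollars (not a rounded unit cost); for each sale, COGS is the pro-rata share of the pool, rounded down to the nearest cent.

Ending inventory = $2,159.14

After Nov 1: 271 on hand, pool $4,336.00 (≈ $16.0000 each)
After Nov 2: 398 on hand, pool $6,495.00 (≈ $16.3191 each)
After Nov 4: 526 on hand, pool $8,671.00 (≈ $16.4848 each)
Nov 5, sell 317: 317/526 × $8,671.00 → $5,225.67
After Nov 6: 335 on hand, pool $5,713.33 (≈ $17.0547 each)
Nov 8, sell 229: 229/335 × $5,713.33 → $3,905.53
After Nov 9: 351 on hand, pool $6,952.80 (≈ $19.8085 each)
Nov 10, sell 242: 242/351 × $6,952.80 → $4,793.66
Total COGS = $5,225.67 + $3,905.53 + $4,793.66 = $13,924.86
Ending inventory (cost pool remaining) = $2,159.14
Check: goods available $16,084.00 = COGS $13,924.86 + ending $2,159.14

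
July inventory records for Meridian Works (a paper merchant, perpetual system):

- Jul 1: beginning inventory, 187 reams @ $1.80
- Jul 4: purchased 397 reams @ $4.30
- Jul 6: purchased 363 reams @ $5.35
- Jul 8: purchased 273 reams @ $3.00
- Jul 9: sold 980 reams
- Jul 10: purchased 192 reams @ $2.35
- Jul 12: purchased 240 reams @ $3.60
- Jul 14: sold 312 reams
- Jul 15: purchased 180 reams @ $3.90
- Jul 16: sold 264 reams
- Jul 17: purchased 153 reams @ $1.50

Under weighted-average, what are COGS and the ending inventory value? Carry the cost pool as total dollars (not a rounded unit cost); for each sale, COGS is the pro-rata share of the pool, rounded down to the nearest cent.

After Jul 1: 187 on hand, pool $336.60 (≈ $1.8000 each)
After Jul 4: 584 on hand, pool $2,043.70 (≈ $3.4995 each)
After Jul 6: 947 on hand, pool $3,985.75 (≈ $4.2088 each)
After Jul 8: 1220 on hand, pool $4,804.75 (≈ $3.9383 each)
Jul 9, sell 980: 980/1220 × $4,804.75 → $3,859.55
After Jul 10: 432 on hand, pool $1,396.40 (≈ $3.2324 each)
After Jul 12: 672 on hand, pool $2,260.40 (≈ $3.3637 each)
Jul 14, sell 312: 312/672 × $2,260.40 → $1,049.47
After Jul 15: 540 on hand, pool $1,912.93 (≈ $3.5425 each)
Jul 16, sell 264: 264/540 × $1,912.93 → $935.21
After Jul 17: 429 on hand, pool $1,207.22 (≈ $2.8140 each)
Total COGS = $3,859.55 + $1,049.47 + $935.21 = $5,844.23
Ending inventory (cost pool remaining) = $1,207.22
Check: goods available $7,051.45 = COGS $5,844.23 + ending $1,207.22

COGS = $5,844.23; ending inventory = $1,207.22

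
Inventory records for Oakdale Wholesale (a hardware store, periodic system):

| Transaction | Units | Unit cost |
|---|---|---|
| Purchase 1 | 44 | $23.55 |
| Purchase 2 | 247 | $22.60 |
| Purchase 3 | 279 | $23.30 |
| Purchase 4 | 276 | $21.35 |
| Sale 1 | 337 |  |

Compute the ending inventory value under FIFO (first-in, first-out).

Ending inventory = $11,321.50

Sale 1 (337) [FIFO — oldest first]: 44 @ $23.55 + 247 @ $22.60 + 46 @ $23.30 = $7,690.20
Ending inventory: 233 @ $23.30 + 276 @ $21.35 = $11,321.50
Check: goods available $19,011.70 = COGS $7,690.20 + ending $11,321.50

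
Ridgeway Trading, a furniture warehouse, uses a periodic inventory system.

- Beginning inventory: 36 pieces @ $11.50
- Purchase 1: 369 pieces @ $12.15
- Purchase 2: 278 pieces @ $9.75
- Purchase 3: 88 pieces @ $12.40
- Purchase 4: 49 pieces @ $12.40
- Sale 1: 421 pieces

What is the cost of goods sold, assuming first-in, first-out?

Sale 1 (421) [FIFO — oldest first]: 36 @ $11.50 + 369 @ $12.15 + 16 @ $9.75 = $5,053.35
Ending inventory: 262 @ $9.75 + 88 @ $12.40 + 49 @ $12.40 = $4,253.30
Check: goods available $9,306.65 = COGS $5,053.35 + ending $4,253.30

COGS = $5,053.35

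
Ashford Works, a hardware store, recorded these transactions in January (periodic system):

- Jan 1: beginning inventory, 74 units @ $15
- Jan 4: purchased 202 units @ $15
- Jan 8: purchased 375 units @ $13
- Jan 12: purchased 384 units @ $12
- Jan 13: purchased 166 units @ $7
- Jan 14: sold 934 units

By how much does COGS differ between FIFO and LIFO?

FIFO COGS: 74 @ $15 + 202 @ $15 + 375 @ $13 + 283 @ $12 = $12,411
LIFO COGS: 166 @ $7 + 384 @ $12 + 375 @ $13 + 9 @ $15 = $10,780
Difference = |$12,411 − $10,780| = $1,631

$1,631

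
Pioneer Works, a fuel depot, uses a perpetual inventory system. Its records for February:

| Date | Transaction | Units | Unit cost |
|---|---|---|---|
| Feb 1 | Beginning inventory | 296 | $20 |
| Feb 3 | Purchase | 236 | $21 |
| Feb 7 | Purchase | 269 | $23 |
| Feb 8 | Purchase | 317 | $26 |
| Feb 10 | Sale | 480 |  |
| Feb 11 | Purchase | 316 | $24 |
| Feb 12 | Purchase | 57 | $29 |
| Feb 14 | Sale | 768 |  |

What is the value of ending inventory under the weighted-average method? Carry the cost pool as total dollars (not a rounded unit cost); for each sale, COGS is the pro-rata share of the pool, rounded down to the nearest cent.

After Feb 1: 296 on hand, pool $5,920.00 (≈ $20.0000 each)
After Feb 3: 532 on hand, pool $10,876.00 (≈ $20.4436 each)
After Feb 7: 801 on hand, pool $17,063.00 (≈ $21.3021 each)
After Feb 8: 1118 on hand, pool $25,305.00 (≈ $22.6342 each)
Feb 10, sell 480: 480/1118 × $25,305.00 → $10,864.40
After Feb 11: 954 on hand, pool $22,024.60 (≈ $23.0866 each)
After Feb 12: 1011 on hand, pool $23,677.60 (≈ $23.4200 each)
Feb 14, sell 768: 768/1011 × $23,677.60 → $17,986.54
Total COGS = $10,864.40 + $17,986.54 = $28,850.94
Ending inventory (cost pool remaining) = $5,691.06

Ending inventory = $5,691.06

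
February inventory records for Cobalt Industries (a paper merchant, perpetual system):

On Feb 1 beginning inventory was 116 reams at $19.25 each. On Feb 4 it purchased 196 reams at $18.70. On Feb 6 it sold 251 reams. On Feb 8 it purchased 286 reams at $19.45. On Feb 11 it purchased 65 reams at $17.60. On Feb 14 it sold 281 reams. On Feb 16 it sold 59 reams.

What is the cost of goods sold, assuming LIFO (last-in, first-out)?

COGS = $11,216.70

Feb 6, 251 sold [LIFO — newest first]: 196 @ $18.70 + 55 @ $19.25 = $4,723.95
Feb 14, 281 sold [LIFO — newest first]: 65 @ $17.60 + 216 @ $19.45 = $5,345.20
Feb 16, 59 sold [LIFO — newest first]: 59 @ $19.45 = $1,147.55
Total COGS = $4,723.95 + $5,345.20 + $1,147.55 = $11,216.70
Ending inventory: 61 @ $19.25 + 11 @ $19.45 = $1,388.20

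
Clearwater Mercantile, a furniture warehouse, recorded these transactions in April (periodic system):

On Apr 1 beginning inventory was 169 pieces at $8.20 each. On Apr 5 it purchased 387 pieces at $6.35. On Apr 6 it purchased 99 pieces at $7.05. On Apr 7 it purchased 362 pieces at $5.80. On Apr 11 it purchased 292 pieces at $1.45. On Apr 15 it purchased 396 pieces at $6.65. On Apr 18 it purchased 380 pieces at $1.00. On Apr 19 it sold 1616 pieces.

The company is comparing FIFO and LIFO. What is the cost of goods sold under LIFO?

COGS = $6,786.80

FIFO COGS: 169 @ $8.20 + 387 @ $6.35 + 99 @ $7.05 + 362 @ $5.80 + 292 @ $1.45 + 307 @ $6.65 = $9,105.75
LIFO COGS: 380 @ $1.00 + 396 @ $6.65 + 292 @ $1.45 + 362 @ $5.80 + 99 @ $7.05 + 87 @ $6.35 = $6,786.80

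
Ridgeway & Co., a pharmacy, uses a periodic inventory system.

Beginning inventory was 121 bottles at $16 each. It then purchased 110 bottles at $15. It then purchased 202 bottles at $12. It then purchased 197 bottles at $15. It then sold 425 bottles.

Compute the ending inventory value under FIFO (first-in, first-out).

Sale 1 (425) [FIFO — oldest first]: 121 @ $16 + 110 @ $15 + 194 @ $12 = $5,914
Ending inventory: 8 @ $12 + 197 @ $15 = $3,051

Ending inventory = $3,051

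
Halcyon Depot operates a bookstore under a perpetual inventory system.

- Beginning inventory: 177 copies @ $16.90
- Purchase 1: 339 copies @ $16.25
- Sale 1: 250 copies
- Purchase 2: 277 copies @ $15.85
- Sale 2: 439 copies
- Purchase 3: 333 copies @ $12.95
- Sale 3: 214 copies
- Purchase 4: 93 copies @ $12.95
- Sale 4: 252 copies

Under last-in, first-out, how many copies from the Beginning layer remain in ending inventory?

64

Sale 1 (250) [LIFO — newest first]: 250 @ $16.25 = $4,062.50
Sale 2 (439) [LIFO — newest first]: 277 @ $15.85 + 89 @ $16.25 + 73 @ $16.90 = $7,070.40
Sale 3 (214) [LIFO — newest first]: 214 @ $12.95 = $2,771.30
Sale 4 (252) [LIFO — newest first]: 93 @ $12.95 + 119 @ $12.95 + 40 @ $16.90 = $3,421.40
Total COGS = $4,062.50 + $7,070.40 + $2,771.30 + $3,421.40 = $17,325.60
Ending inventory: 64 @ $16.90 = $1,081.60
Check: goods available $18,407.20 = COGS $17,325.60 + ending $1,081.60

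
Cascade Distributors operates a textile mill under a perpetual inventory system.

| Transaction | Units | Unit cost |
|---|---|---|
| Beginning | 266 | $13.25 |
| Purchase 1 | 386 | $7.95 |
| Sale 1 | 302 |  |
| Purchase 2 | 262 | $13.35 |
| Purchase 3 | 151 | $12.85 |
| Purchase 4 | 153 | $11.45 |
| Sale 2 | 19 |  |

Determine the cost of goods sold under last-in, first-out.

COGS = $2,618.45

Sale 1 (302) [LIFO — newest first]: 302 @ $7.95 = $2,400.90
Sale 2 (19) [LIFO — newest first]: 19 @ $11.45 = $217.55
Total COGS = $2,400.90 + $217.55 = $2,618.45
Ending inventory: 266 @ $13.25 + 84 @ $7.95 + 262 @ $13.35 + 151 @ $12.85 + 134 @ $11.45 = $11,164.65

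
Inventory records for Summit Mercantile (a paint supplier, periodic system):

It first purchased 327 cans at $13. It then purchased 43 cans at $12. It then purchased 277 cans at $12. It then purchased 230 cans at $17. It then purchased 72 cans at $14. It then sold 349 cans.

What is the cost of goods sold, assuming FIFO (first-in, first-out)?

Sale 1 (349) [FIFO — oldest first]: 327 @ $13 + 22 @ $12 = $4,515
Ending inventory: 21 @ $12 + 277 @ $12 + 230 @ $17 + 72 @ $14 = $8,494

COGS = $4,515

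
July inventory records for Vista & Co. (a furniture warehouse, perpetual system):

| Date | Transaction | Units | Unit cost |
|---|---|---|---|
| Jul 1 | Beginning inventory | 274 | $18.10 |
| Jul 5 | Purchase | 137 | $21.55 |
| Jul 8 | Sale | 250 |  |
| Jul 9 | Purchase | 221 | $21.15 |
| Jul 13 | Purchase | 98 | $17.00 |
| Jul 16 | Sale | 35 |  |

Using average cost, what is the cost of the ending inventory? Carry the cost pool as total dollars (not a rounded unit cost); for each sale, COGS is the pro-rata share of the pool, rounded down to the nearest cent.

After Jul 1: 274 on hand, pool $4,959.40 (≈ $18.1000 each)
After Jul 5: 411 on hand, pool $7,911.75 (≈ $19.2500 each)
Jul 8, sell 250: 250/411 × $7,911.75 → $4,812.50
After Jul 9: 382 on hand, pool $7,773.40 (≈ $20.3492 each)
After Jul 13: 480 on hand, pool $9,439.40 (≈ $19.6654 each)
Jul 16, sell 35: 35/480 × $9,439.40 → $688.28
Total COGS = $4,812.50 + $688.28 = $5,500.78
Ending inventory (cost pool remaining) = $8,751.12
Check: goods available $14,251.90 = COGS $5,500.78 + ending $8,751.12

Ending inventory = $8,751.12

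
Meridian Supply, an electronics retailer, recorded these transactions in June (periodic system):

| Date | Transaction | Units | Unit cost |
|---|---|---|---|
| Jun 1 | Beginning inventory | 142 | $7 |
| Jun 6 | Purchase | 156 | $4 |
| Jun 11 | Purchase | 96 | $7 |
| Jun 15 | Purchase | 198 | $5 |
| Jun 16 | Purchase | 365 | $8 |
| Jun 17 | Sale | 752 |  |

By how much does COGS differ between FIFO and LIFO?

FIFO COGS: 142 @ $7 + 156 @ $4 + 96 @ $7 + 198 @ $5 + 160 @ $8 = $4,560
LIFO COGS: 365 @ $8 + 198 @ $5 + 96 @ $7 + 93 @ $4 = $4,954
Difference = |$4,560 − $4,954| = $394

$394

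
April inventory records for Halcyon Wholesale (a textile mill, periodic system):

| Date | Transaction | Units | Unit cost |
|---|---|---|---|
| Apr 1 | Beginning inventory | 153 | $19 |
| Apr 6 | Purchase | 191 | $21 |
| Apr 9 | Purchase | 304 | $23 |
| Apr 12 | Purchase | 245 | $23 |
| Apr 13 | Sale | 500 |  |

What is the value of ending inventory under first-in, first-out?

Ending inventory = $9,039

Apr 13, 500 sold [FIFO — oldest first]: 153 @ $19 + 191 @ $21 + 156 @ $23 = $10,506
Ending inventory: 148 @ $23 + 245 @ $23 = $9,039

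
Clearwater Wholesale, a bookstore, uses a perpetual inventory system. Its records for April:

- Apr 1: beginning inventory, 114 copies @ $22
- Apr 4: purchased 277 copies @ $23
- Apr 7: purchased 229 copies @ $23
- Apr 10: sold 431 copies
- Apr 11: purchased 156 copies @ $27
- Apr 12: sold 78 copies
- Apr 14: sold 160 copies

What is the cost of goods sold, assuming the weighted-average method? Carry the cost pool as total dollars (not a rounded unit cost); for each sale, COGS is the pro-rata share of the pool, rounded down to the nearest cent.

After Apr 1: 114 on hand, pool $2,508.00 (≈ $22.0000 each)
After Apr 4: 391 on hand, pool $8,879.00 (≈ $22.7084 each)
After Apr 7: 620 on hand, pool $14,146.00 (≈ $22.8161 each)
Apr 10, sell 431: 431/620 × $14,146.00 → $9,833.75
After Apr 11: 345 on hand, pool $8,524.25 (≈ $24.7080 each)
Apr 12, sell 78: 78/345 × $8,524.25 → $1,927.22
Apr 14, sell 160: 160/267 × $6,597.03 → $3,953.27
Total COGS = $9,833.75 + $1,927.22 + $3,953.27 = $15,714.24
Ending inventory (cost pool remaining) = $2,643.76

COGS = $15,714.24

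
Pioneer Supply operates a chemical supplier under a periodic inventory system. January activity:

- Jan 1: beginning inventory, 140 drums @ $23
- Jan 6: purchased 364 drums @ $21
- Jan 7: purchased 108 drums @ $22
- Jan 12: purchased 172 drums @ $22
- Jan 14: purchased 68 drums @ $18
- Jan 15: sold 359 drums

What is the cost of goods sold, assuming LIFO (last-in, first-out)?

Jan 15, 359 sold [LIFO — newest first]: 68 @ $18 + 172 @ $22 + 108 @ $22 + 11 @ $21 = $7,615
Ending inventory: 140 @ $23 + 353 @ $21 = $10,633
Check: goods available $18,248 = COGS $7,615 + ending $10,633

COGS = $7,615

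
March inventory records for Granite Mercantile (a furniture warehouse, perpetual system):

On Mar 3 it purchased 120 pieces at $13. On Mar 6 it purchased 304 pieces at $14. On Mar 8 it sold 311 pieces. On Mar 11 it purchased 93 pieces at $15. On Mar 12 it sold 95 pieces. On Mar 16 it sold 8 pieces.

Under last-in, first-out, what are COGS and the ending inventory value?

Mar 8, 311 sold [LIFO — newest first]: 304 @ $14 + 7 @ $13 = $4,347
Mar 12, 95 sold [LIFO — newest first]: 93 @ $15 + 2 @ $13 = $1,421
Mar 16, 8 sold [LIFO — newest first]: 8 @ $13 = $104
Total COGS = $4,347 + $1,421 + $104 = $5,872
Ending inventory: 103 @ $13 = $1,339
Check: goods available $7,211 = COGS $5,872 + ending $1,339

COGS = $5,872; ending inventory = $1,339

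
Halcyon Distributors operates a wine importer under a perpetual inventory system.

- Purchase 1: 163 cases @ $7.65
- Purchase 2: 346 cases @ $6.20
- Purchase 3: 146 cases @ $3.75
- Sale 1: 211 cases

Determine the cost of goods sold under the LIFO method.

COGS = $950.50

Sale 1 (211) [LIFO — newest first]: 146 @ $3.75 + 65 @ $6.20 = $950.50
Ending inventory: 163 @ $7.65 + 281 @ $6.20 = $2,989.15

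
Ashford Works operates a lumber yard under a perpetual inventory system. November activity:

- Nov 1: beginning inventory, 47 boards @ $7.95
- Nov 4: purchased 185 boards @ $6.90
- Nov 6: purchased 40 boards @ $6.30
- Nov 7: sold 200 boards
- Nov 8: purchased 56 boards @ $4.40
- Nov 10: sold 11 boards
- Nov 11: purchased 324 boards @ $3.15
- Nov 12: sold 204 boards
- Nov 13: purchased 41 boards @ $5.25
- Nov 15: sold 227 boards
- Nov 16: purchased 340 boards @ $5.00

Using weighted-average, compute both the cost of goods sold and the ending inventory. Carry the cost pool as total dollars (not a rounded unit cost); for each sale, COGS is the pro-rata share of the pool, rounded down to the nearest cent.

COGS = $3,176.70; ending inventory = $1,907.70

After Nov 1: 47 on hand, pool $373.65 (≈ $7.9500 each)
After Nov 4: 232 on hand, pool $1,650.15 (≈ $7.1127 each)
After Nov 6: 272 on hand, pool $1,902.15 (≈ $6.9932 each)
Nov 7, sell 200: 200/272 × $1,902.15 → $1,398.63
After Nov 8: 128 on hand, pool $749.92 (≈ $5.8587 each)
Nov 10, sell 11: 11/128 × $749.92 → $64.44
After Nov 11: 441 on hand, pool $1,706.08 (≈ $3.8687 each)
Nov 12, sell 204: 204/441 × $1,706.08 → $789.20
After Nov 13: 278 on hand, pool $1,132.13 (≈ $4.0724 each)
Nov 15, sell 227: 227/278 × $1,132.13 → $924.43
After Nov 16: 391 on hand, pool $1,907.70 (≈ $4.8790 each)
Total COGS = $1,398.63 + $64.44 + $789.20 + $924.43 = $3,176.70
Ending inventory (cost pool remaining) = $1,907.70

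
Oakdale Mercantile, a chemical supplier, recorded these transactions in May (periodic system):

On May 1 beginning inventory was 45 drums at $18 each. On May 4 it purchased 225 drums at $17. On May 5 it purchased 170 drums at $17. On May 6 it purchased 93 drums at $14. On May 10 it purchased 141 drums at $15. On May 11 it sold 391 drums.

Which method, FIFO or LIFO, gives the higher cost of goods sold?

FIFO COGS: 45 @ $18 + 225 @ $17 + 121 @ $17 = $6,692
LIFO COGS: 141 @ $15 + 93 @ $14 + 157 @ $17 = $6,086

FIFO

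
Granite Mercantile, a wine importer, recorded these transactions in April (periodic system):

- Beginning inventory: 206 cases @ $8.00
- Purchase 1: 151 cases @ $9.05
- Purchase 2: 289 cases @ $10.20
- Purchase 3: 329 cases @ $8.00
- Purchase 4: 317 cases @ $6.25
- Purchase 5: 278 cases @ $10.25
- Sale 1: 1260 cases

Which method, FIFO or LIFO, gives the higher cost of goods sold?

FIFO COGS: 206 @ $8.00 + 151 @ $9.05 + 289 @ $10.20 + 329 @ $8.00 + 285 @ $6.25 = $10,375.60
LIFO COGS: 278 @ $10.25 + 317 @ $6.25 + 329 @ $8.00 + 289 @ $10.20 + 47 @ $9.05 = $10,835.90

LIFO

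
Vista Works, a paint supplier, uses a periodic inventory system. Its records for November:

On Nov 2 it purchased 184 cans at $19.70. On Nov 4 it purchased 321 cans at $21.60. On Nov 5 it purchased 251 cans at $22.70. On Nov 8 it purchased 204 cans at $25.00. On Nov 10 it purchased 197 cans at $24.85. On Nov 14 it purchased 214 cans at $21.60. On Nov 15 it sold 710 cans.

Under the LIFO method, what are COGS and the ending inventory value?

COGS = $16,774.35; ending inventory = $14,099.60

Nov 15, 710 sold [LIFO — newest first]: 214 @ $21.60 + 197 @ $24.85 + 204 @ $25.00 + 95 @ $22.70 = $16,774.35
Ending inventory: 184 @ $19.70 + 321 @ $21.60 + 156 @ $22.70 = $14,099.60
Check: goods available $30,873.95 = COGS $16,774.35 + ending $14,099.60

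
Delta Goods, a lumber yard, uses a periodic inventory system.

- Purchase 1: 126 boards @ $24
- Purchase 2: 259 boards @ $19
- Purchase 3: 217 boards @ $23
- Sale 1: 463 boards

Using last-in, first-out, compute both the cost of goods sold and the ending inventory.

Sale 1 (463) [LIFO — newest first]: 217 @ $23 + 246 @ $19 = $9,665
Ending inventory: 126 @ $24 + 13 @ $19 = $3,271

COGS = $9,665; ending inventory = $3,271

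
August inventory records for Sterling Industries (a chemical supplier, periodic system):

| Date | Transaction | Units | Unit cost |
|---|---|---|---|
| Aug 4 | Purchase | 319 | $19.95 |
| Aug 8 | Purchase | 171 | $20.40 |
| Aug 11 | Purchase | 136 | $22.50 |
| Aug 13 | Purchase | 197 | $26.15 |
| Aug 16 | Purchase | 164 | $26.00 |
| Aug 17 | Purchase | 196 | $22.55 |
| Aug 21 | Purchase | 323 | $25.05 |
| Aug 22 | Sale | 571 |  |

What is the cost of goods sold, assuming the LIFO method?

Aug 22, 571 sold [LIFO — newest first]: 323 @ $25.05 + 196 @ $22.55 + 52 @ $26.00 = $13,862.95
Ending inventory: 319 @ $19.95 + 171 @ $20.40 + 136 @ $22.50 + 197 @ $26.15 + 112 @ $26.00 = $20,976.00
Check: goods available $34,838.95 = COGS $13,862.95 + ending $20,976.00

COGS = $13,862.95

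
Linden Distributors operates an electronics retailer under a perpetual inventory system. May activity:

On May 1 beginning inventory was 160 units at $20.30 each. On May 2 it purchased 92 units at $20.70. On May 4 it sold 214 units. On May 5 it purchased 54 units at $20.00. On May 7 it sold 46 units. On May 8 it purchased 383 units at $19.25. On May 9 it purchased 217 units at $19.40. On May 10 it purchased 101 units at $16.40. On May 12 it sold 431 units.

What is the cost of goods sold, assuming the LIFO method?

May 4, 214 sold [LIFO — newest first]: 92 @ $20.70 + 122 @ $20.30 = $4,381.00
May 7, 46 sold [LIFO — newest first]: 46 @ $20.00 = $920.00
May 12, 431 sold [LIFO — newest first]: 101 @ $16.40 + 217 @ $19.40 + 113 @ $19.25 = $8,041.45
Total COGS = $4,381.00 + $920.00 + $8,041.45 = $13,342.45
Ending inventory: 38 @ $20.30 + 8 @ $20.00 + 270 @ $19.25 = $6,128.90
Check: goods available $19,471.35 = COGS $13,342.45 + ending $6,128.90

COGS = $13,342.45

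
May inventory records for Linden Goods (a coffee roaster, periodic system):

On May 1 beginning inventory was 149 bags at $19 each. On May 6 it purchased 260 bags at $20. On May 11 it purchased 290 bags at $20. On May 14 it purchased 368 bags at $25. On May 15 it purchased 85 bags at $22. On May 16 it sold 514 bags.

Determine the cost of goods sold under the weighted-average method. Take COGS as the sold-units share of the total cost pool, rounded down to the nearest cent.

COGS = $11,110.34

May 16, sell 514: 514/1152 × $24,901.00 → $11,110.34
Ending inventory (cost pool remaining) = $13,790.66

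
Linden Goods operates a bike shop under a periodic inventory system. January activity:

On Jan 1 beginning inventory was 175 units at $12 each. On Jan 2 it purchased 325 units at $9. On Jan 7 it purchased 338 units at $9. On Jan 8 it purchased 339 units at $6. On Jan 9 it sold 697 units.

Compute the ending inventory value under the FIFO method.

Ending inventory = $3,303

Jan 9, 697 sold [FIFO — oldest first]: 175 @ $12 + 325 @ $9 + 197 @ $9 = $6,798
Ending inventory: 141 @ $9 + 339 @ $6 = $3,303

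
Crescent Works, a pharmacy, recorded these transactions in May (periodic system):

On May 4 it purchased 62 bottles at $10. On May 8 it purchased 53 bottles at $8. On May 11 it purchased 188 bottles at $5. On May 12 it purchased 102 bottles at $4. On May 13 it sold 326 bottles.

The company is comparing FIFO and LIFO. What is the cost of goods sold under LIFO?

FIFO COGS: 62 @ $10 + 53 @ $8 + 188 @ $5 + 23 @ $4 = $2,076
LIFO COGS: 102 @ $4 + 188 @ $5 + 36 @ $8 = $1,636

COGS = $1,636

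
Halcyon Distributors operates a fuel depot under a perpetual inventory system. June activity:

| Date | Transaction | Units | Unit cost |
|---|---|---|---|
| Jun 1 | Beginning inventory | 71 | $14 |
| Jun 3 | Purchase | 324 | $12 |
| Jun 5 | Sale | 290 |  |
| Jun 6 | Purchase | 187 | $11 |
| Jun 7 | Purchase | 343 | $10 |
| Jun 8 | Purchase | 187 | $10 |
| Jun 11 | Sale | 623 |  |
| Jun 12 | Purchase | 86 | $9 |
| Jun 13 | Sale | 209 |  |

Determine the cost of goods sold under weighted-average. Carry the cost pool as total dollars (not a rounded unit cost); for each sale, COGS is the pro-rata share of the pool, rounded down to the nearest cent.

COGS = $12,247.86

After Jun 1: 71 on hand, pool $994.00 (≈ $14.0000 each)
After Jun 3: 395 on hand, pool $4,882.00 (≈ $12.3595 each)
Jun 5, sell 290: 290/395 × $4,882.00 → $3,584.25
After Jun 6: 292 on hand, pool $3,354.75 (≈ $11.4889 each)
After Jun 7: 635 on hand, pool $6,784.75 (≈ $10.6846 each)
After Jun 8: 822 on hand, pool $8,654.75 (≈ $10.5289 each)
Jun 11, sell 623: 623/822 × $8,654.75 → $6,559.50
After Jun 12: 285 on hand, pool $2,869.25 (≈ $10.0675 each)
Jun 13, sell 209: 209/285 × $2,869.25 → $2,104.11
Total COGS = $3,584.25 + $6,559.50 + $2,104.11 = $12,247.86
Ending inventory (cost pool remaining) = $765.14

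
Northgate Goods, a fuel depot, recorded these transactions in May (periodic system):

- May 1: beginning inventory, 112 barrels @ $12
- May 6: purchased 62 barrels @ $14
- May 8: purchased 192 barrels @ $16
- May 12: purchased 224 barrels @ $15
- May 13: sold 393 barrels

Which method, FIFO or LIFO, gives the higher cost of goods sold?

LIFO

FIFO COGS: 112 @ $12 + 62 @ $14 + 192 @ $16 + 27 @ $15 = $5,689
LIFO COGS: 224 @ $15 + 169 @ $16 = $6,064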